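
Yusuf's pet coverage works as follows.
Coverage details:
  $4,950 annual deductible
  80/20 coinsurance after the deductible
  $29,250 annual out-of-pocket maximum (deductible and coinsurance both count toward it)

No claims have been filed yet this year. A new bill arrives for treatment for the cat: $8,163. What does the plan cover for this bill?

$2,570.40

The full $4,950 deductible is still open; $4,950 of this bill applies to it.
After the $4,950 deductible portion, $8,163 − $4,950 = $3,213 is subject to coinsurance.
20% of $3,213 = $642.60 falls to the owner.
Owner responsibility before any cap: $4,950 + $642.60 = $5,592.60.
Total out-of-pocket so far would be $0 + $5,592.60 = $5,592.60, below the $29,250 cap — no reduction.
The plan picks up $8,163 − $5,592.60 = $2,570.40.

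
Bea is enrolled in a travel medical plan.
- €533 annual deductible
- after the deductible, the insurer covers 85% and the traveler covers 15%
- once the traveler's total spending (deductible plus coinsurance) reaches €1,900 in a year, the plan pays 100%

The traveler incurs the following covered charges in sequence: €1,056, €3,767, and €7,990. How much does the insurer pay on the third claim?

€7,266.50

Claim 1 (€1,056): deductible takes €533, €523 remains; 15% of €523 = €78.45. Cost to traveler: €611.45. OOP to date €611.45. Insurer: €1,056 − €611.45 = €444.55.
Claim 2 (€3,767): deductible already satisfied, so traveler's share is 15% × €3,767 = €565.05. Cost to traveler: €565.05. OOP to date €1,176.50. Plan pays €3,767 − €565.05 = €3,201.95.
Claim 3 (€7,990): deductible met; 15% of €7,990 = €1,198.50. That would push OOP to €2,375, over the €1,900 cap, so traveler pays €1,900 − €1,176.50 = €723.50. Insurer: €7,990 − €723.50 = €7,266.50.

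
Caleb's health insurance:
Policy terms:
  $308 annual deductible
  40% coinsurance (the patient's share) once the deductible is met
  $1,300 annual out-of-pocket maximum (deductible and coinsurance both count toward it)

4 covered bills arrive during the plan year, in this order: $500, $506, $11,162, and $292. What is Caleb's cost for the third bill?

Claim 1 ($500): $308 to deductible, leaving $192; 40% of $192 = $76.80. Patient owes $384.80 (running OOP $384.80).
Claim 2 ($506): deductible met; 40% of $506 = $202.40. Patient pays $202.40; OOP now $587.20.
Claim 3 ($11,162): 40% coinsurance on $11,162 = $4,464.80. That would push OOP to $5,052, over the $1,300 cap, so patient pays $1,300 − $587.20 = $712.80.

$712.80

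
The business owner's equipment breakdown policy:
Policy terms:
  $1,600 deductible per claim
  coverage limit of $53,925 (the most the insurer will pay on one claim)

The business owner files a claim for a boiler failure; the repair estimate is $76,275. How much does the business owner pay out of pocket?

After the deductible, $76,275 − $1,600 = $74,675 remains.
Since $74,675 > $53,925, the payout is capped at $53,925.
Out of pocket: $76,275 − $53,925 = $22,350.

$22,350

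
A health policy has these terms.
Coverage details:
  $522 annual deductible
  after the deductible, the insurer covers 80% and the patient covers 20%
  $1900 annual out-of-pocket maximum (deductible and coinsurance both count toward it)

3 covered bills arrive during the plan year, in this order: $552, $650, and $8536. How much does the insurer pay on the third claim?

$7294

Bill 1, $552: $522 to deductible, leaving $30; patient's 20% is $6. Patient owes $528 (running OOP $528). Insurer: $552 − $528 = $24.
Bill 2, $650: 20% coinsurance on $650 = $130. Cost to patient: $130. OOP to date $658. Insurer: $650 − $130 = $520.
Bill 3, $8536: 20% coinsurance on $8536 = $1707.20. Adding that to $658 gives $2365.20, past the $1900 cap; patient pays only $1900 − $658 = $1242. Plan pays $8536 − $1242 = $7294.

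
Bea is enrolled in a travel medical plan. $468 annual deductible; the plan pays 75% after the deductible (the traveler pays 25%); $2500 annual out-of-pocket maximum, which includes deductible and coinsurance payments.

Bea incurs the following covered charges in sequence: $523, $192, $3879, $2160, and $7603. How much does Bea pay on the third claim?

$969.75

Claim 1 — $523: deductible takes $468, $55 remains; coinsurance $55 × 25% = $13.75. Traveler pays $481.75; OOP now $481.75.
Claim 2 — $192: 25% coinsurance on $192 = $48. Cost to traveler: $48. OOP to date $529.75.
Claim 3 — $3879: deductible already satisfied, so traveler's share is 25% × $3879 = $969.75. Cost to traveler: $969.75. OOP to date $1499.50.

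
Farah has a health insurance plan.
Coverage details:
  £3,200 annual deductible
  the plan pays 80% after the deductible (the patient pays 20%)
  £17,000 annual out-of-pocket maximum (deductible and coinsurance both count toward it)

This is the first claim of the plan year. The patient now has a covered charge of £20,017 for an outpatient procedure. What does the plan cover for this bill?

The full £3,200 deductible is still open; £3,200 of this bill applies to it.
That leaves £20,017 − £3,200 = £16,817 for coinsurance.
Coinsurance: £16,817 × 20% = £3,363.40.
So the patient owes £3,200 + £3,363.40 = £6,563.40 before any cap.
Cumulative spending £0 + £6,563.40 = £6,563.40 stays under the £17,000 maximum.
The plan picks up £20,017 − £6,563.40 = £13,453.60.

£13,453.60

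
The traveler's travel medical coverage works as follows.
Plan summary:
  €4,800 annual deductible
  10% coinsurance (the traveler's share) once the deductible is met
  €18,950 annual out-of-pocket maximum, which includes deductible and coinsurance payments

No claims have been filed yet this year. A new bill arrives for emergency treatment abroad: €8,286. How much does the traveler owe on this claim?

The full €4,800 deductible is still open; €4,800 of this bill applies to it.
That leaves €8,286 − €4,800 = €3,486 for coinsurance.
Traveler's 10% share of €3,486 is €348.60.
That puts the traveler's cost at €4,800 + €348.60 = €5,148.60 before any cap.
Cumulative spending €0 + €5,148.60 = €5,148.60 stays under the €18,950 maximum.

€5,148.60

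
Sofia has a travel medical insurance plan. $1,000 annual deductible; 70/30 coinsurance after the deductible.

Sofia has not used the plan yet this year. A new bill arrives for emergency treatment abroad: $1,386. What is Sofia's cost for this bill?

$1,115.80

Nothing has been paid toward the $1,000 deductible, so the first $1,000 of this charge is applied there.
That leaves $1,386 − $1,000 = $386 for coinsurance.
30% of $386 = $115.80 falls to the traveler.
Traveler responsibility: $1,000 + $115.80 = $1,115.80.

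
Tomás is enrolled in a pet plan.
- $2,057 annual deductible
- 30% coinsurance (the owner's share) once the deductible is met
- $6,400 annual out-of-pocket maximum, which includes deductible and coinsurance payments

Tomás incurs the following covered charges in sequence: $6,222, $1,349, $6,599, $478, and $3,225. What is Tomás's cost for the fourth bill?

#1 ($6,222): $2,057 finishes the deductible; $4,165 goes to coinsurance; owner's 30% is $1,249.50. Owner owes $3,306.50 (running OOP $3,306.50).
#2 ($1,349): deductible already satisfied, so owner's share is 30% × $1,349 = $404.70. Owner pays $404.70; OOP now $3,711.20.
#3 ($6,599): deductible met; 30% of $6,599 = $1,979.70. Owner pays $1,979.70; OOP now $5,690.90.
#4 ($478): deductible already satisfied, so owner's share is 30% × $478 = $143.40. Cost to owner: $143.40. OOP to date $5,834.30.

$143.40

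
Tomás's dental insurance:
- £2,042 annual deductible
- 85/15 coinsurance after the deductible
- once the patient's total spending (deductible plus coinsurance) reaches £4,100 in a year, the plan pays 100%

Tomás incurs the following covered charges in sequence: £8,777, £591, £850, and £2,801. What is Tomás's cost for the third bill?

£127.50

Claim 1 (£8,777): £2,042 finishes the deductible; £6,735 goes to coinsurance; 15% of £6,735 = £1,010.25. Patient pays £3,052.25; OOP now £3,052.25.
Claim 2 (£591): 15% coinsurance on £591 = £88.65. Patient pays £88.65; OOP now £3,140.90.
Claim 3 (£850): 15% coinsurance on £850 = £127.50. Cost to patient: £127.50. OOP to date £3,268.40.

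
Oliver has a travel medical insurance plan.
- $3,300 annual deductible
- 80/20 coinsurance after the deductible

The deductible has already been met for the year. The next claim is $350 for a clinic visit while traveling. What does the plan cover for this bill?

$280

With the deductible met, the entire $350 is subject to coinsurance.
Coinsurance: $350 × 20% = $70.
The plan picks up $350 − $70 = $280.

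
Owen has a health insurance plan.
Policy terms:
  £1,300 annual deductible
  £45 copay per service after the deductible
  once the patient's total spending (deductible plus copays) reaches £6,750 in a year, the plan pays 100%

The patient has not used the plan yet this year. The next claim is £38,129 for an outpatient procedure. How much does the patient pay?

£1,345

Deductible not yet touched, so the first £1,300 of the bill goes to the deductible.
After the £1,300 deductible portion, £38,129 − £1,300 = £36,829 is subject to the copay.
Copay on this service: £45.
Patient responsibility before any cap: £1,300 + £45 = £1,345.
Year-to-date out-of-pocket becomes £0 + £1,345 = £1,345, still under the £6,750 maximum, so no cap applies.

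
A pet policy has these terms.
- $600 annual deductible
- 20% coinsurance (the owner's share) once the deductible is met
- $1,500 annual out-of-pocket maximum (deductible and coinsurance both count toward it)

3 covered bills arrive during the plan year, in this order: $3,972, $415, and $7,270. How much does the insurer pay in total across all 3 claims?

$10,157

Claim 1 ($3,972): deductible takes $600, $3,372 remains; 20% of $3,372 = $674.40. Cost to owner: $1,274.40. OOP to date $1,274.40. Insurer: $3,972 − $1,274.40 = $2,697.60.
Claim 2 ($415): deductible met; 20% of $415 = $83. Owner pays $83; OOP now $1,357.40. Plan pays $415 − $83 = $332.
Claim 3 ($7,270): deductible already satisfied, so owner's share is 20% × $7,270 = $1,454. That would push OOP to $2,811.40, over the $1,500 cap, so owner pays $1,500 − $1,357.40 = $142.60. Insurer: $7,270 − $142.60 = $7,127.40.
Insurer total: $2,697.60 + $332 + $7,127.40 = $10,157.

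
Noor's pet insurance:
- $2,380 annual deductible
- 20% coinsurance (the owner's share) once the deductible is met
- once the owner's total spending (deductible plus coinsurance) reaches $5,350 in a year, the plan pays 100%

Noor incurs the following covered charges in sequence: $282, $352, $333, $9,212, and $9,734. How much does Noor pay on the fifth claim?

$1,410.20

Claim 1 ($282): fully absorbed by the deductible. Owner pays $282; OOP now $282.
Claim 2 ($352): entire amount goes to the deductible. Owner pays $352; OOP now $634.
Claim 3 ($333): all of it applies to the deductible. Owner owes $333 (running OOP $967).
Claim 4 ($9,212): deductible takes $1,413, $7,799 remains; owner's 20% is $1,559.80. Owner pays $2,972.80; OOP now $3,939.80.
Claim 5 ($9,734): 20% coinsurance on $9,734 = $1,946.80. Adding that to $3,939.80 gives $5,886.60, past the $5,350 cap; owner pays only $5,350 − $3,939.80 = $1,410.20.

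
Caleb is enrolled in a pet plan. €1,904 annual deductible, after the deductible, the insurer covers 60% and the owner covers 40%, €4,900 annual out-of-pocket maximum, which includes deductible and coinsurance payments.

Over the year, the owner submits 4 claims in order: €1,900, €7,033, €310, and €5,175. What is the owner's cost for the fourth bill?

€60.40

Bill 1, €1,900: fully absorbed by the deductible. Cost to owner: €1,900. OOP to date €1,900.
Bill 2, €7,033: deductible takes €4, €7,029 remains; owner's 40% is €2,811.60. Owner owes €2,815.60 (running OOP €4,715.60).
Bill 3, €310: deductible met; 40% of €310 = €124. Owner owes €124 (running OOP €4,839.60).
Bill 4, €5,175: deductible already satisfied, so owner's share is 40% × €5,175 = €2,070. OOP would hit €6,909.60 > €4,900, so the cap limits the owner to €4,900 − €4,839.60 = €60.40.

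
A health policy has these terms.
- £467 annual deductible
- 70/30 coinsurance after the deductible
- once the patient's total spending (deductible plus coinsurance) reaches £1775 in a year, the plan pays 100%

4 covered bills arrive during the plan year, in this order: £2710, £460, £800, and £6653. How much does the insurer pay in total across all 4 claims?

#1 (£2710): deductible takes £467, £2243 remains; coinsurance £2243 × 30% = £672.90. Patient owes £1139.90 (running OOP £1139.90). Insurer: £2710 − £1139.90 = £1570.10.
#2 (£460): deductible already satisfied, so patient's share is 30% × £460 = £138. Patient pays £138; OOP now £1277.90. Plan pays £460 − £138 = £322.
#3 (£800): deductible met; 30% of £800 = £240. Patient pays £240; OOP now £1517.90. Insurer: £800 − £240 = £560.
#4 (£6653): deductible met; 30% of £6653 = £1995.90. Adding that to £1517.90 gives £3513.80, past the £1775 cap; patient pays only £1775 − £1517.90 = £257.10. Insurer: £6653 − £257.10 = £6395.90.
Insurer total = bills − patient's total = £10623 − £1775 = £8848.

£8848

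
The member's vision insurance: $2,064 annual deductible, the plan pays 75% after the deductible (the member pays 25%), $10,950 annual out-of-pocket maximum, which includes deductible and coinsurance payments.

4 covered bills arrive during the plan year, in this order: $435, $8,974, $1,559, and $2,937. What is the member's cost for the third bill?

$389.75

#1 ($435): all of it applies to the deductible. Member pays $435; OOP now $435.
#2 ($8,974): $1,629 finishes the deductible; $7,345 goes to coinsurance; 25% of $7,345 = $1,836.25. Cost to member: $3,465.25. OOP to date $3,900.25.
#3 ($1,559): deductible met; 25% of $1,559 = $389.75. Member owes $389.75 (running OOP $4,290).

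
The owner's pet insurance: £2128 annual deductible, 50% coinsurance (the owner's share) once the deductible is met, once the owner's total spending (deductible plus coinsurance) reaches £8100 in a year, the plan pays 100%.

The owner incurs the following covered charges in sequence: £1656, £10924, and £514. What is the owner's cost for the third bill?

#1 (£1656): all of it applies to the deductible. Cost to owner: £1656. OOP to date £1656.
#2 (£10924): £472 to deductible, leaving £10452; owner's 50% is £5226. Owner owes £5698 (running OOP £7354).
#3 (£514): 50% coinsurance on £514 = £257. Owner pays £257; OOP now £7611.

£257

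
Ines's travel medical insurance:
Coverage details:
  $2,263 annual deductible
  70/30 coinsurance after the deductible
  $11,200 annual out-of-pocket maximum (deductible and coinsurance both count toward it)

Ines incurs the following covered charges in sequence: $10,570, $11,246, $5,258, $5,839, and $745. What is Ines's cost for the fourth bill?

Claim 1 — $10,570: $2,263 finishes the deductible; $8,307 goes to coinsurance; 30% of $8,307 = $2,492.10. Traveler owes $4,755.10 (running OOP $4,755.10).
Claim 2 — $11,246: deductible already satisfied, so traveler's share is 30% × $11,246 = $3,373.80. Traveler pays $3,373.80; OOP now $8,128.90.
Claim 3 — $5,258: 30% coinsurance on $5,258 = $1,577.40. Cost to traveler: $1,577.40. OOP to date $9,706.30.
Claim 4 — $5,839: 30% coinsurance on $5,839 = $1,751.70. That would push OOP to $11,458, over the $11,200 cap, so traveler pays $11,200 − $9,706.30 = $1,493.70.

$1,493.70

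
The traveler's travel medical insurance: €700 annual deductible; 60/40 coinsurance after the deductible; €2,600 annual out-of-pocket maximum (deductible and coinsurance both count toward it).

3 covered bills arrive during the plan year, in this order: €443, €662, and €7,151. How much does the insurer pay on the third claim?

Claim 1 (€443): all of it applies to the deductible. Cost to traveler: €443. OOP to date €443. Plan pays €443 − €443 = €0.
Claim 2 (€662): €257 to deductible, leaving €405; 40% of €405 = €162. Cost to traveler: €419. OOP to date €862. Plan pays €662 − €419 = €243.
Claim 3 (€7,151): deductible met; 40% of €7,151 = €2,860.40. OOP would hit €3,722.40 > €2,600, so the cap limits the traveler to €2,600 − €862 = €1,738. Insurer: €7,151 − €1,738 = €5,413.

€5,413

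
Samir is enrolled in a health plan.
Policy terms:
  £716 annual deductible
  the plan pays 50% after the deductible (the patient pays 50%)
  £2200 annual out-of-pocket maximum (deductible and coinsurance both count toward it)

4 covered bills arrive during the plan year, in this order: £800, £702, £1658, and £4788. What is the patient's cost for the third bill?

£829

Bill 1, £800: £716 to deductible, leaving £84; 50% of £84 = £42. Patient pays £758; OOP now £758.
Bill 2, £702: deductible already satisfied, so patient's share is 50% × £702 = £351. Cost to patient: £351. OOP to date £1109.
Bill 3, £1658: deductible met; 50% of £1658 = £829. Patient pays £829; OOP now £1938.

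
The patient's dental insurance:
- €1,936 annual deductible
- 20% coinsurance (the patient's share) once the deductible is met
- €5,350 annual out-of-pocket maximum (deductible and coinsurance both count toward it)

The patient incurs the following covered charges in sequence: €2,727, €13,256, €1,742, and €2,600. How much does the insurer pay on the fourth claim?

€2,343.80

Bill 1, €2,727: €1,936 to deductible, leaving €791; 20% of €791 = €158.20. Patient owes €2,094.20 (running OOP €2,094.20). Plan pays €2,727 − €2,094.20 = €632.80.
Bill 2, €13,256: deductible already satisfied, so patient's share is 20% × €13,256 = €2,651.20. Patient owes €2,651.20 (running OOP €4,745.40). Plan pays €13,256 − €2,651.20 = €10,604.80.
Bill 3, €1,742: 20% coinsurance on €1,742 = €348.40. Patient pays €348.40; OOP now €5,093.80. Insurer: €1,742 − €348.40 = €1,393.60.
Bill 4, €2,600: 20% coinsurance on €2,600 = €520. OOP would hit €5,613.80 > €5,350, so the cap limits the patient to €5,350 − €5,093.80 = €256.20. Insurer: €2,600 − €256.20 = €2,343.80.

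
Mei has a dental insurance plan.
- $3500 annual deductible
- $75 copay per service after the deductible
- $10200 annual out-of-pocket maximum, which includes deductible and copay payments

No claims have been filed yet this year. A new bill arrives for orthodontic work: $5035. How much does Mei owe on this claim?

$3575

The full $3500 deductible is still open; $3500 of this bill applies to it.
The remaining $1535 (= $5035 − $3500) moves to the copay.
Copay on this service: $75.
That puts the patient's cost at $3500 + $75 = $3575 before any cap.
Year-to-date out-of-pocket becomes $0 + $3575 = $3575, still under the $10200 maximum, so no cap applies.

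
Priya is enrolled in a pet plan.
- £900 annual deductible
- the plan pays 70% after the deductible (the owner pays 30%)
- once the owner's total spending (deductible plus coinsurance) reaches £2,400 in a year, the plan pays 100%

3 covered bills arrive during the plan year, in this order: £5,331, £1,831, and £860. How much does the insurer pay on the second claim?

Claim 1 (£5,331): £900 to deductible, leaving £4,431; owner's 30% is £1,329.30. Owner pays £2,229.30; OOP now £2,229.30. Insurer: £5,331 − £2,229.30 = £3,101.70.
Claim 2 (£1,831): deductible already satisfied, so owner's share is 30% × £1,831 = £549.30. That would push OOP to £2,778.60, over the £2,400 cap, so owner pays £2,400 − £2,229.30 = £170.70. Plan pays £1,831 − £170.70 = £1,660.30.

£1,660.30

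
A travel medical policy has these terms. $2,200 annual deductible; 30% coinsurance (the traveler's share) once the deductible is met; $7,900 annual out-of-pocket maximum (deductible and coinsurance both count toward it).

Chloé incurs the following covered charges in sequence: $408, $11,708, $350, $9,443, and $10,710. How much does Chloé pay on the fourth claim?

Claim 1 — $408: fully absorbed by the deductible. Cost to traveler: $408. OOP to date $408.
Claim 2 — $11,708: $1,792 to deductible, leaving $9,916; traveler's 30% is $2,974.80. Traveler pays $4,766.80; OOP now $5,174.80.
Claim 3 — $350: deductible met; 30% of $350 = $105. Traveler owes $105 (running OOP $5,279.80).
Claim 4 — $9,443: 30% coinsurance on $9,443 = $2,832.90. That would push OOP to $8,112.70, over the $7,900 cap, so traveler pays $7,900 − $5,279.80 = $2,620.20.

$2,620.20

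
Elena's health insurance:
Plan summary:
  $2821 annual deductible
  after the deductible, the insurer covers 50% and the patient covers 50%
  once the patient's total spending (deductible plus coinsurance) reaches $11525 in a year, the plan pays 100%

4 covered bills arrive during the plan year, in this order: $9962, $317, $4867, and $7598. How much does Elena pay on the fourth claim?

Claim 1 — $9962: deductible takes $2821, $7141 remains; patient's 50% is $3570.50. Patient pays $6391.50; OOP now $6391.50.
Claim 2 — $317: 50% coinsurance on $317 = $158.50. Cost to patient: $158.50. OOP to date $6550.
Claim 3 — $4867: deductible met; 50% of $4867 = $2433.50. Patient pays $2433.50; OOP now $8983.50.
Claim 4 — $7598: deductible already satisfied, so patient's share is 50% × $7598 = $3799. OOP would hit $12782.50 > $11525, so the cap limits the patient to $11525 − $8983.50 = $2541.50.

$2541.50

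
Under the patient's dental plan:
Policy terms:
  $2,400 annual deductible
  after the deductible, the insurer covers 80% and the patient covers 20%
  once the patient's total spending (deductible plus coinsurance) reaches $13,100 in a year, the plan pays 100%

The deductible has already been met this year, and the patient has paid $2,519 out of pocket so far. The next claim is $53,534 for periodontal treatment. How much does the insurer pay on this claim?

With the deductible met, the entire $53,534 is subject to coinsurance.
Coinsurance: $53,534 × 20% = $10,706.80.
That would bring total out-of-pocket to $13,225.80, past the $13,100 cap. The patient is capped at $13,100 − $2,519 = $10,581 on this claim.
Insurer pays the balance: $53,534 − $10,581 = $42,953.

$42,953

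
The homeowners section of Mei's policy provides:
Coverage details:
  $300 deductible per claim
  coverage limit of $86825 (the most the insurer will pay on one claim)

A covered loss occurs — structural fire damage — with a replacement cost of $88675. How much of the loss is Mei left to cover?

Subtract the deductible: $88675 − $300 = $88375.
$88375 exceeds the $86825 limit, so the insurer pays the limit: $86825.
The homeowner bears the rest of the original loss: $88675 − $86825 = $1850.

$1850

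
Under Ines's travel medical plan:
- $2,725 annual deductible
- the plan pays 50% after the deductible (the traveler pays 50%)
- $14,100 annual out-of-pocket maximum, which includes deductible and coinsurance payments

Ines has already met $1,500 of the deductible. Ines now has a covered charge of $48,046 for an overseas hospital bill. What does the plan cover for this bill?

Remaining deductible: $2,725 − $1,500 = $1,225.
After the $1,225 deductible portion, $48,046 − $1,225 = $46,821 is subject to coinsurance.
Traveler's 50% share of $46,821 is $23,410.50.
That puts the traveler's cost at $1,225 + $23,410.50 = $24,635.50 before any cap.
Year-to-date out-of-pocket would reach $1,500 + $24,635.50 = $26,135.50, above the $14,100 maximum, so the traveler pays only $14,100 − $1,500 = $12,600.
The plan picks up $48,046 − $12,600 = $35,446.

$35,446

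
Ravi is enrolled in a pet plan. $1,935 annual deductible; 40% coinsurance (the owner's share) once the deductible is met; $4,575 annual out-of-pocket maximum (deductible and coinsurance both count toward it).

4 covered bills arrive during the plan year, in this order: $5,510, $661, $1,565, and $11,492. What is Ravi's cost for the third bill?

#1 ($5,510): deductible takes $1,935, $3,575 remains; coinsurance $3,575 × 40% = $1,430. Cost to owner: $3,365. OOP to date $3,365.
#2 ($661): deductible met; 40% of $661 = $264.40. Owner pays $264.40; OOP now $3,629.40.
#3 ($1,565): deductible already satisfied, so owner's share is 40% × $1,565 = $626. Owner owes $626 (running OOP $4,255.40).

$626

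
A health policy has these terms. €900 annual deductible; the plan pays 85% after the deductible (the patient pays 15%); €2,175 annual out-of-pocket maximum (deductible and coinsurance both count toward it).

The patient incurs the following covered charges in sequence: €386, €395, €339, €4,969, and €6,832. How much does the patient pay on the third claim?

€152

Claim 1 — €386: entire amount goes to the deductible. Patient pays €386; OOP now €386.
Claim 2 — €395: all of it applies to the deductible. Patient owes €395 (running OOP €781).
Claim 3 — €339: €119 to deductible, leaving €220; patient's 15% is €33. Cost to patient: €152. OOP to date €933.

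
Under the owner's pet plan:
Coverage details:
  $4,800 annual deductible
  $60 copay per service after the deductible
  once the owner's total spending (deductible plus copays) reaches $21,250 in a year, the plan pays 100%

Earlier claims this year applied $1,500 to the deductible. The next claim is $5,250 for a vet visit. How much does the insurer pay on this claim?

$1,500 of the $4,800 deductible is already met, leaving $3,300.
The remaining $1,950 (= $5,250 − $3,300) moves to the copay.
Copay on this service: $60.
Owner responsibility before any cap: $3,300 + $60 = $3,360.
Cumulative spending $1,500 + $3,360 = $4,860 stays under the $21,250 maximum.
The insurer covers the remainder: $5,250 − $3,360 = $1,890.

$1,890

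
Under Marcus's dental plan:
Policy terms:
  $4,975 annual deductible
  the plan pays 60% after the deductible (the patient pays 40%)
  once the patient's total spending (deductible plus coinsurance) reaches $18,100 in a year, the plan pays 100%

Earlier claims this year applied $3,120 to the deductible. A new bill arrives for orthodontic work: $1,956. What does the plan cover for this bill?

$60.60

$3,120 of the $4,975 deductible is already met, leaving $1,855.
After the $1,855 deductible portion, $1,956 − $1,855 = $101 is subject to coinsurance.
Patient's 40% share of $101 is $40.40.
So the patient owes $1,855 + $40.40 = $1,895.40 before any cap.
Total out-of-pocket so far would be $3,120 + $1,895.40 = $5,015.40, below the $18,100 cap — no reduction.
The insurer covers the remainder: $1,956 − $1,895.40 = $60.60.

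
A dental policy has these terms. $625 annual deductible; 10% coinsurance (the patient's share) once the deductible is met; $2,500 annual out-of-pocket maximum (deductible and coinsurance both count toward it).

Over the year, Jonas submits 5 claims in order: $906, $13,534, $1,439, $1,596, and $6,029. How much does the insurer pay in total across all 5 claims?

Bill 1, $906: $625 finishes the deductible; $281 goes to coinsurance; 10% of $281 = $28.10. Patient owes $653.10 (running OOP $653.10). Insurer: $906 − $653.10 = $252.90.
Bill 2, $13,534: 10% coinsurance on $13,534 = $1,353.40. Patient owes $1,353.40 (running OOP $2,006.50). Insurer: $13,534 − $1,353.40 = $12,180.60.
Bill 3, $1,439: deductible met; 10% of $1,439 = $143.90. Cost to patient: $143.90. OOP to date $2,150.40. Insurer: $1,439 − $143.90 = $1,295.10.
Bill 4, $1,596: deductible already satisfied, so patient's share is 10% × $1,596 = $159.60. Patient owes $159.60 (running OOP $2,310). Plan pays $1,596 − $159.60 = $1,436.40.
Bill 5, $6,029: deductible already satisfied, so patient's share is 10% × $6,029 = $602.90. OOP would hit $2,912.90 > $2,500, so the cap limits the patient to $2,500 − $2,310 = $190. Insurer: $6,029 − $190 = $5,839.
Insurer total: $252.90 + $12,180.60 + $1,295.10 + $1,436.40 + $5,839 = $21,004.

$21,004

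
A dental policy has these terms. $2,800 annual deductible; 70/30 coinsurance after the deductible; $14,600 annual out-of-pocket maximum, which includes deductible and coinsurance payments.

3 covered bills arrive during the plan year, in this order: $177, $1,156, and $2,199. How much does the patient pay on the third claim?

$1,686.60

#1 ($177): all of it applies to the deductible. Patient pays $177; OOP now $177.
#2 ($1,156): entire amount goes to the deductible. Cost to patient: $1,156. OOP to date $1,333.
#3 ($2,199): $1,467 finishes the deductible; $732 goes to coinsurance; coinsurance $732 × 30% = $219.60. Patient pays $1,686.60; OOP now $3,019.60.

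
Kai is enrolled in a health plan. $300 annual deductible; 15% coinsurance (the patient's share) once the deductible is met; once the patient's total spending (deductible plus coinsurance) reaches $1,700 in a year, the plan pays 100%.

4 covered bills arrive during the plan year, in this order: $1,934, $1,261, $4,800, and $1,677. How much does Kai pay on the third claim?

$720

Bill 1, $1,934: $300 finishes the deductible; $1,634 goes to coinsurance; patient's 15% is $245.10. Patient owes $545.10 (running OOP $545.10).
Bill 2, $1,261: 15% coinsurance on $1,261 = $189.15. Patient pays $189.15; OOP now $734.25.
Bill 3, $4,800: deductible already satisfied, so patient's share is 15% × $4,800 = $720. Cost to patient: $720. OOP to date $1,454.25.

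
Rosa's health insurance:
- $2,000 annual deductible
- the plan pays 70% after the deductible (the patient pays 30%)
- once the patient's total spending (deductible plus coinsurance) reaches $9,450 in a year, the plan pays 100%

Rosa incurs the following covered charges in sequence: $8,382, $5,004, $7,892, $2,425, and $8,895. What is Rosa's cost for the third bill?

$2,367.60

#1 ($8,382): deductible takes $2,000, $6,382 remains; coinsurance $6,382 × 30% = $1,914.60. Patient pays $3,914.60; OOP now $3,914.60.
#2 ($5,004): 30% coinsurance on $5,004 = $1,501.20. Cost to patient: $1,501.20. OOP to date $5,415.80.
#3 ($7,892): deductible met; 30% of $7,892 = $2,367.60. Cost to patient: $2,367.60. OOP to date $7,783.40.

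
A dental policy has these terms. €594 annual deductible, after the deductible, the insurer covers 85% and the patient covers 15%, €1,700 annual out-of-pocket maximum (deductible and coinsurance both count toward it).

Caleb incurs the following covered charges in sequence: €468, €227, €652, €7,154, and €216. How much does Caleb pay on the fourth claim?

€993.05

#1 (€468): entire amount goes to the deductible. Cost to patient: €468. OOP to date €468.
#2 (€227): €126 to deductible, leaving €101; patient's 15% is €15.15. Cost to patient: €141.15. OOP to date €609.15.
#3 (€652): deductible already satisfied, so patient's share is 15% × €652 = €97.80. Cost to patient: €97.80. OOP to date €706.95.
#4 (€7,154): deductible met; 15% of €7,154 = €1,073.10. OOP would hit €1,780.05 > €1,700, so the cap limits the patient to €1,700 − €706.95 = €993.05.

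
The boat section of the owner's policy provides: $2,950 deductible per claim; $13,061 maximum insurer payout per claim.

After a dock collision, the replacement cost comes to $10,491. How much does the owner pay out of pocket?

$2,950

After the deductible, $10,491 − $2,950 = $7,541 remains.
$7,541 ≤ $13,061, so the limit doesn't bind; insurer pays $7,541.
The owner bears the rest of the original loss: $10,491 − $7,541 = $2,950.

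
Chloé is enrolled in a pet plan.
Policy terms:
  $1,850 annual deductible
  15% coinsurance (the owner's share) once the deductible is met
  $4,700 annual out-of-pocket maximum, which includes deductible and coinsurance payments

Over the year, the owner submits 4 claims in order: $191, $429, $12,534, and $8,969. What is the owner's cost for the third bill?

$2,925.60

Claim 1 ($191): all of it applies to the deductible. Owner owes $191 (running OOP $191).
Claim 2 ($429): all of it applies to the deductible. Owner owes $429 (running OOP $620).
Claim 3 ($12,534): deductible takes $1,230, $11,304 remains; 15% of $11,304 = $1,695.60. Cost to owner: $2,925.60. OOP to date $3,545.60.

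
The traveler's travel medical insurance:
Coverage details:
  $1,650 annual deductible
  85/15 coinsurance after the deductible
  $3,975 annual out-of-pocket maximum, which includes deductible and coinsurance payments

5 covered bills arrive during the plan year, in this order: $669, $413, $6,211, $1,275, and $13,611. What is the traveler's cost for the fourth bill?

$191.25

Bill 1, $669: entire amount goes to the deductible. Traveler owes $669 (running OOP $669).
Bill 2, $413: entire amount goes to the deductible. Traveler pays $413; OOP now $1,082.
Bill 3, $6,211: deductible takes $568, $5,643 remains; coinsurance $5,643 × 15% = $846.45. Traveler owes $1,414.45 (running OOP $2,496.45).
Bill 4, $1,275: deductible met; 15% of $1,275 = $191.25. Traveler owes $191.25 (running OOP $2,687.70).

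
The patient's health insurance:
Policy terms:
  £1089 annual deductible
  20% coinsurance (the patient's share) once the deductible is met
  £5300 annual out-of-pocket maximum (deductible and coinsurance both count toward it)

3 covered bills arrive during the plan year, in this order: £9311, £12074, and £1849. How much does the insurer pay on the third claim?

£1697.20

#1 (£9311): £1089 finishes the deductible; £8222 goes to coinsurance; patient's 20% is £1644.40. Patient pays £2733.40; OOP now £2733.40. Plan pays £9311 − £2733.40 = £6577.60.
#2 (£12074): deductible met; 20% of £12074 = £2414.80. Patient pays £2414.80; OOP now £5148.20. Plan pays £12074 − £2414.80 = £9659.20.
#3 (£1849): deductible already satisfied, so patient's share is 20% × £1849 = £369.80. That would push OOP to £5518, over the £5300 cap, so patient pays £5300 − £5148.20 = £151.80. Plan pays £1849 − £151.80 = £1697.20.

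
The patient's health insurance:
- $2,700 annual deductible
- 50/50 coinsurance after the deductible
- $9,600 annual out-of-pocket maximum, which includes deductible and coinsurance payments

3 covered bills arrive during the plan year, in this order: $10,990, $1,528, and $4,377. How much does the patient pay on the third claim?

Claim 1 ($10,990): $2,700 to deductible, leaving $8,290; coinsurance $8,290 × 50% = $4,145. Cost to patient: $6,845. OOP to date $6,845.
Claim 2 ($1,528): deductible already satisfied, so patient's share is 50% × $1,528 = $764. Patient owes $764 (running OOP $7,609).
Claim 3 ($4,377): deductible met; 50% of $4,377 = $2,188.50. Adding that to $7,609 gives $9,797.50, past the $9,600 cap; patient pays only $9,600 − $7,609 = $1,991.

$1,991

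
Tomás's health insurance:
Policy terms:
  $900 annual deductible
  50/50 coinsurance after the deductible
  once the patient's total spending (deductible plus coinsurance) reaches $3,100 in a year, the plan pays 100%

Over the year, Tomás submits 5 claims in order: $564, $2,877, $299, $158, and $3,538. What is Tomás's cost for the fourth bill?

$79

#1 ($564): fully absorbed by the deductible. Patient owes $564 (running OOP $564).
#2 ($2,877): deductible takes $336, $2,541 remains; coinsurance $2,541 × 50% = $1,270.50. Patient pays $1,606.50; OOP now $2,170.50.
#3 ($299): deductible already satisfied, so patient's share is 50% × $299 = $149.50. Cost to patient: $149.50. OOP to date $2,320.
#4 ($158): deductible already satisfied, so patient's share is 50% × $158 = $79. Patient pays $79; OOP now $2,399.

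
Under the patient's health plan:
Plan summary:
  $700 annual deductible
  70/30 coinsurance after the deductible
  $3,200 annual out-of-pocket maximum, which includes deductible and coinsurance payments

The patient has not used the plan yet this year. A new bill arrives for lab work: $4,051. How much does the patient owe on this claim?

Deductible not yet touched, so the first $700 of the bill goes to the deductible.
That leaves $4,051 − $700 = $3,351 for coinsurance.
Coinsurance: $3,351 × 30% = $1,005.30.
Patient responsibility before any cap: $700 + $1,005.30 = $1,705.30.
Year-to-date out-of-pocket becomes $0 + $1,705.30 = $1,705.30, still under the $3,200 maximum, so no cap applies.

$1,705.30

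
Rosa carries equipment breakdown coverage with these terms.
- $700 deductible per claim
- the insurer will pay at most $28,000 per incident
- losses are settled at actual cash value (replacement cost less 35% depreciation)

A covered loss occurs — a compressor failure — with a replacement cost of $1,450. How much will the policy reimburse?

$242.50

Actual cash value after 35% depreciation: $1,450 × 65% = $942.50.
After the deductible, $942.50 − $700 = $242.50 remains.
That's under the $28,000 cap, so the insurer reimburses the full $242.50.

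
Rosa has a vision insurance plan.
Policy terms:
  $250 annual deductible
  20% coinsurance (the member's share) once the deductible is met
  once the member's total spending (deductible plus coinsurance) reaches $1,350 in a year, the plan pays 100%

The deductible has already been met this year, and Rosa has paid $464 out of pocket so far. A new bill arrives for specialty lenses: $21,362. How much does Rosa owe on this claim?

$886

With the deductible met, the entire $21,362 is subject to coinsurance.
20% of $21,362 = $4,272.40 falls to the member.
Adding $4,272.40 to the $464 already spent would give $4,736.40, which exceeds the $1,350 cap; the member pays just $1,350 − $464 = $886.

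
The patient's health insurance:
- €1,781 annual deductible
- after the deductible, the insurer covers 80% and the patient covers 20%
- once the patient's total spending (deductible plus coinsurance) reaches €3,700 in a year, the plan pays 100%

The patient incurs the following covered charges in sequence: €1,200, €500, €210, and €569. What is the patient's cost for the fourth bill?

Bill 1, €1,200: all of it applies to the deductible. Patient owes €1,200 (running OOP €1,200).
Bill 2, €500: all of it applies to the deductible. Patient owes €500 (running OOP €1,700).
Bill 3, €210: €81 finishes the deductible; €129 goes to coinsurance; patient's 20% is €25.80. Cost to patient: €106.80. OOP to date €1,806.80.
Bill 4, €569: 20% coinsurance on €569 = €113.80. Patient owes €113.80 (running OOP €1,920.60).

€113.80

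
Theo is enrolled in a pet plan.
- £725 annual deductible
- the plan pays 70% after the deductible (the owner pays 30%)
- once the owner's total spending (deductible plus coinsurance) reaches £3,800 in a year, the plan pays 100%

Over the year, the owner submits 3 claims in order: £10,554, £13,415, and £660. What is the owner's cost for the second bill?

£126.30

Claim 1 (£10,554): £725 to deductible, leaving £9,829; coinsurance £9,829 × 30% = £2,948.70. Cost to owner: £3,673.70. OOP to date £3,673.70.
Claim 2 (£13,415): 30% coinsurance on £13,415 = £4,024.50. That would push OOP to £7,698.20, over the £3,800 cap, so owner pays £3,800 − £3,673.70 = £126.30.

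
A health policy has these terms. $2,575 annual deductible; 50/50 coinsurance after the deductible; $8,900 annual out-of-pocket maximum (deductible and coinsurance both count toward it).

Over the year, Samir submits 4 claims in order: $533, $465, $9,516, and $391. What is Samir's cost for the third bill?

#1 ($533): entire amount goes to the deductible. Cost to patient: $533. OOP to date $533.
#2 ($465): all of it applies to the deductible. Cost to patient: $465. OOP to date $998.
#3 ($9,516): deductible takes $1,577, $7,939 remains; coinsurance $7,939 × 50% = $3,969.50. Cost to patient: $5,546.50. OOP to date $6,544.50.

$5,546.50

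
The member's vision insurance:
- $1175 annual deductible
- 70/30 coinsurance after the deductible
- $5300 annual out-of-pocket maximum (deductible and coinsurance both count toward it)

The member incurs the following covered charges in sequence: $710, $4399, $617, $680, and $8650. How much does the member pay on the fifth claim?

$2555.70

Claim 1 — $710: fully absorbed by the deductible. Member pays $710; OOP now $710.
Claim 2 — $4399: $465 to deductible, leaving $3934; member's 30% is $1180.20. Member pays $1645.20; OOP now $2355.20.
Claim 3 — $617: deductible already satisfied, so member's share is 30% × $617 = $185.10. Member pays $185.10; OOP now $2540.30.
Claim 4 — $680: 30% coinsurance on $680 = $204. Cost to member: $204. OOP to date $2744.30.
Claim 5 — $8650: 30% coinsurance on $8650 = $2595. OOP would hit $5339.30 > $5300, so the cap limits the member to $5300 − $2744.30 = $2555.70.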